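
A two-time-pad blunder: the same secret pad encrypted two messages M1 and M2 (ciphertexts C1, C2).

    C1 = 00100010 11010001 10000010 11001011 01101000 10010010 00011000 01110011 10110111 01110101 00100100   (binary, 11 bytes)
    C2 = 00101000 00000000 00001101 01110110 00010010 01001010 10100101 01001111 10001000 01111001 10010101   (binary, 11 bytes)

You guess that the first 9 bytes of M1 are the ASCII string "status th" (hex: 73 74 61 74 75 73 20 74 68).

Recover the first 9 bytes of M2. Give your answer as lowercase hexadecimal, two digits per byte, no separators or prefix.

First, C1 ⊕ C2 = (M1 ⊕ K) ⊕ (M2 ⊕ K) = M1 ⊕ M2, so the key drops out. Then M2 = (M1 ⊕ M2) ⊕ M1 over the first 9 bytes.
byte 0: (22 ⊕ 28) ⊕ 73 = 0a ⊕ 73 = 79
byte 1: (d1 ⊕ 00) ⊕ 74 = d1 ⊕ 74 = a5
byte 2: (82 ⊕ 0d) ⊕ 61 = 8f ⊕ 61 = ee
byte 3: (cb ⊕ 76) ⊕ 74 = bd ⊕ 74 = c9
byte 4: (68 ⊕ 12) ⊕ 75 = 7a ⊕ 75 = 0f
byte 5: (92 ⊕ 4a) ⊕ 73 = d8 ⊕ 73 = ab
byte 6: (18 ⊕ a5) ⊕ 20 = bd ⊕ 20 = 9d
byte 7: (73 ⊕ 4f) ⊕ 74 = 3c ⊕ 74 = 48
byte 8: (b7 ⊕ 88) ⊕ 68 = 3f ⊕ 68 = 57

79a5eec90fab9d4857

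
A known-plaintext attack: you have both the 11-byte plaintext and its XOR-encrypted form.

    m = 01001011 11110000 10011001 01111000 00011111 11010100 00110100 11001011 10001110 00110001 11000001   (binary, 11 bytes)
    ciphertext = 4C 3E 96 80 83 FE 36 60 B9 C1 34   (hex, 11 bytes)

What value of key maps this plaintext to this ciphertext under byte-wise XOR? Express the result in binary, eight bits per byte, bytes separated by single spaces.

00000111 11001110 00001111 11111000 10011100 00101010 00000010 10101011 00110111 11110000 11110101

Since ciphertext = m ⊕ key, XORing both sides with m gives key = m ⊕ ciphertext.
01001011 ^ 01001100 = 00000111
11110000 ^ 00111110 = 11001110
10011001 ^ 10010110 = 00001111
01111000 ^ 10000000 = 11111000
00011111 ^ 10000011 = 10011100
11010100 ^ 11111110 = 00101010
00110100 ^ 00110110 = 00000010
11001011 ^ 01100000 = 10101011
10001110 ^ 10111001 = 00110111
00110001 ^ 11000001 = 11110000
11000001 ^ 00110100 = 11110101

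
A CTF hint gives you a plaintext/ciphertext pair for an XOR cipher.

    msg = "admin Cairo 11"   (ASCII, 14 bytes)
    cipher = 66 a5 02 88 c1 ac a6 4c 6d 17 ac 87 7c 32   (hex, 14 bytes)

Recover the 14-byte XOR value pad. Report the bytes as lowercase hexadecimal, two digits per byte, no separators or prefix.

07c16fe1af8ce52d0465c3a74d03

Since cipher = msg ⊕ pad, XORing both sides with msg gives pad = msg ⊕ cipher.
61 XOR 66 = 07
64 XOR a5 = c1
6d XOR 02 = 6f
69 XOR 88 = e1
6e XOR c1 = af
20 XOR ac = 8c
43 XOR a6 = e5
61 XOR 4c = 2d
69 XOR 6d = 04
72 XOR 17 = 65
6f XOR ac = c3
20 XOR 87 = a7
31 XOR 7c = 4d
31 XOR 32 = 03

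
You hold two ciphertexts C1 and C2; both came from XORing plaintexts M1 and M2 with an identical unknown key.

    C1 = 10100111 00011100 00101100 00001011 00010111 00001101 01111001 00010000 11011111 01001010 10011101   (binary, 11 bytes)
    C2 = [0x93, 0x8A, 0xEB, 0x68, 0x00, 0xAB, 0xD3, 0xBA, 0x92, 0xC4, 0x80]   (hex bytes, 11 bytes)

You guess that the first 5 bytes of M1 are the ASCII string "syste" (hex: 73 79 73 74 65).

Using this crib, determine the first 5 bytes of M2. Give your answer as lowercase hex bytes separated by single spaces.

First, C1 ⊕ C2 = (M1 ⊕ K) ⊕ (M2 ⊕ K) = M1 ⊕ M2, so the key drops out. Then M2 = (M1 ⊕ M2) ⊕ M1 over the first 5 bytes.
byte 0: (a7 ^ 93) ^ 73 = 34 ^ 73 = 47
byte 1: (1c ^ 8a) ^ 79 = 96 ^ 79 = ef
byte 2: (2c ^ eb) ^ 73 = c7 ^ 73 = b4
byte 3: (0b ^ 68) ^ 74 = 63 ^ 74 = 17
byte 4: (17 ^ 00) ^ 65 = 17 ^ 65 = 72

47 ef b4 17 72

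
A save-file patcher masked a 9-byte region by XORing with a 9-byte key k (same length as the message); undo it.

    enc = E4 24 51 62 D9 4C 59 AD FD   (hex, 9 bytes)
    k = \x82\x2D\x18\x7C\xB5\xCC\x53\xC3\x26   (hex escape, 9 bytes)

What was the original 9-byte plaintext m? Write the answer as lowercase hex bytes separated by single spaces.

11100100 xor 10000010 = 01100110
00100100 xor 00101101 = 00001001
01010001 xor 00011000 = 01001001
01100010 xor 01111100 = 00011110
11011001 xor 10110101 = 01101100
01001100 xor 11001100 = 10000000
01011001 xor 01010011 = 00001010
10101101 xor 11000011 = 01101110
11111101 xor 00100110 = 11011011

66 09 49 1e 6c 80 0a 6e db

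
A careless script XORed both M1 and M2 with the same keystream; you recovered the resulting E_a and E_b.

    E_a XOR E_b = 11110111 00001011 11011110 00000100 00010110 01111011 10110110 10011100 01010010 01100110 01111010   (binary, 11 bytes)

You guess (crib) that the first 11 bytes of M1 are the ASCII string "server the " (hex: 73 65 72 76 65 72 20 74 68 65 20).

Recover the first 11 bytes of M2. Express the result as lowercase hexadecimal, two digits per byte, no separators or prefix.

846eac72730996e83a035a

Since E_a ⊕ E_b = M1 ⊕ M2, XORing with the guessed M1 bytes yields the corresponding M2 bytes: M2 = (E_a ⊕ E_b) ⊕ M1.
11110111 XOR 01110011 = 10000100
00001011 XOR 01100101 = 01101110
11011110 XOR 01110010 = 10101100
00000100 XOR 01110110 = 01110010
00010110 XOR 01100101 = 01110011
01111011 XOR 01110010 = 00001001
10110110 XOR 00100000 = 10010110
10011100 XOR 01110100 = 11101000
01010010 XOR 01101000 = 00111010
01100110 XOR 01100101 = 00000011
01111010 XOR 00100000 = 01011010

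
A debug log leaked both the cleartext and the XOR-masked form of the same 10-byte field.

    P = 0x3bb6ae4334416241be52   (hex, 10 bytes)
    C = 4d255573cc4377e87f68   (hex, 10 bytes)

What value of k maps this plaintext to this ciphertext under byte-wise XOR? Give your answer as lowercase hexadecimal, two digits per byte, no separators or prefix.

7693fb30f80215a9c13a

Since C = P ⊕ k, XORing both sides with P gives k = P ⊕ C.
00111011 xor 01001101 = 01110110
10110110 xor 00100101 = 10010011
10101110 xor 01010101 = 11111011
01000011 xor 01110011 = 00110000
00110100 xor 11001100 = 11111000
01000001 xor 01000011 = 00000010
01100010 xor 01110111 = 00010101
01000001 xor 11101000 = 10101001
10111110 xor 01111111 = 11000001
01010010 xor 01101000 = 00111010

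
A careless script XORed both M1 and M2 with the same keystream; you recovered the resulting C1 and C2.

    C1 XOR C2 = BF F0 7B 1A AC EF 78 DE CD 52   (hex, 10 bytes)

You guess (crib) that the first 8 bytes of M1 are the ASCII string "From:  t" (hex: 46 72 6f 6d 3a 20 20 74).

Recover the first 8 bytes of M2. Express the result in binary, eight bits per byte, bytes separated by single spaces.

11111001 10000010 00010100 01110111 10010110 11001111 01011000 10101010

Since C1 ⊕ C2 = M1 ⊕ M2, XORing with the guessed M1 bytes yields the corresponding M2 bytes: M2 = (C1 ⊕ C2) ⊕ M1.
10111111 ⊕ 01000110 = 11111001
11110000 ⊕ 01110010 = 10000010
01111011 ⊕ 01101111 = 00010100
00011010 ⊕ 01101101 = 01110111
10101100 ⊕ 00111010 = 10010110
11101111 ⊕ 00100000 = 11001111
01111000 ⊕ 00100000 = 01011000
11011110 ⊕ 01110100 = 10101010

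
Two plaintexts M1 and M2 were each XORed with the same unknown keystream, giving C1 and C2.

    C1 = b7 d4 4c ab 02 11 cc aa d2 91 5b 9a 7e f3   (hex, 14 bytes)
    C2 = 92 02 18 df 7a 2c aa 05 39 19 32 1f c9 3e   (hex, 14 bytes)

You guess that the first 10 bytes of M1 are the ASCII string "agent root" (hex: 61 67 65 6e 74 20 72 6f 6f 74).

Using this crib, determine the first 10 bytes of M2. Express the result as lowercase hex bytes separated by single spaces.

44 b1 31 1a 0c 1d 14 c0 84 fc

First, C1 ⊕ C2 = (M1 ⊕ K) ⊕ (M2 ⊕ K) = M1 ⊕ M2, so the key drops out. Then M2 = (M1 ⊕ M2) ⊕ M1 over the first 10 bytes.
byte 0: (b7 ^ 92) ^ 61 = 25 ^ 61 = 44
byte 1: (d4 ^ 02) ^ 67 = d6 ^ 67 = b1
byte 2: (4c ^ 18) ^ 65 = 54 ^ 65 = 31
byte 3: (ab ^ df) ^ 6e = 74 ^ 6e = 1a
byte 4: (02 ^ 7a) ^ 74 = 78 ^ 74 = 0c
byte 5: (11 ^ 2c) ^ 20 = 3d ^ 20 = 1d
byte 6: (cc ^ aa) ^ 72 = 66 ^ 72 = 14
byte 7: (aa ^ 05) ^ 6f = af ^ 6f = c0
byte 8: (d2 ^ 39) ^ 6f = eb ^ 6f = 84
byte 9: (91 ^ 19) ^ 74 = 88 ^ 74 = fc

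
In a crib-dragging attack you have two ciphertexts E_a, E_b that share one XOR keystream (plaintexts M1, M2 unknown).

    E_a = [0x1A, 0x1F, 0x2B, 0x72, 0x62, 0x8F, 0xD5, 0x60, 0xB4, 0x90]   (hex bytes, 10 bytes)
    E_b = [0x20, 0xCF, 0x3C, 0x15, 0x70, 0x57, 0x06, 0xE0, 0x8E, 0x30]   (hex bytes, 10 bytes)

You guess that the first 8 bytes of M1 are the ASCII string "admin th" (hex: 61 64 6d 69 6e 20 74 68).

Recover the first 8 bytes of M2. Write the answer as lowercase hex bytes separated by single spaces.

5b b4 7a 0e 7c f8 a7 e8

First, E_a ⊕ E_b = (M1 ⊕ K) ⊕ (M2 ⊕ K) = M1 ⊕ M2, so the key drops out. Then M2 = (M1 ⊕ M2) ⊕ M1 over the first 8 bytes.
byte 0: (1a ^ 20) ^ 61 = 3a ^ 61 = 5b
byte 1: (1f ^ cf) ^ 64 = d0 ^ 64 = b4
byte 2: (2b ^ 3c) ^ 6d = 17 ^ 6d = 7a
byte 3: (72 ^ 15) ^ 69 = 67 ^ 69 = 0e
byte 4: (62 ^ 70) ^ 6e = 12 ^ 6e = 7c
byte 5: (8f ^ 57) ^ 20 = d8 ^ 20 = f8
byte 6: (d5 ^ 06) ^ 74 = d3 ^ 74 = a7
byte 7: (60 ^ e0) ^ 68 = 80 ^ 68 = e8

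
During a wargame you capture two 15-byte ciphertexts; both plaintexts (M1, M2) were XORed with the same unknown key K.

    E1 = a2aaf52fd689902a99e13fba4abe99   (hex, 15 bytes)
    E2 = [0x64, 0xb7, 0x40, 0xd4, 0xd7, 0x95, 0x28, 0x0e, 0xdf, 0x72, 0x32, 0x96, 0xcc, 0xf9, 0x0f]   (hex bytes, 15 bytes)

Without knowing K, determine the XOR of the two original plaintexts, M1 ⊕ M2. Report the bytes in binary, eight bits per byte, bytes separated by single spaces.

E1 ⊕ E2 = (M1 ⊕ K) ⊕ (M2 ⊕ K) = M1 ⊕ M2 — the shared key cancels under XOR.
byte 0: 162 xor 100 = 198
byte 1: 170 xor 183 =  29
byte 2: 245 xor  64 = 181
byte 3:  47 xor 212 = 251
byte 4: 214 xor 215 =   1
byte 5: 137 xor 149 =  28
byte 6: 144 xor  40 = 184
byte 7:  42 xor  14 =  36
byte 8: 153 xor 223 =  70
byte 9: 225 xor 114 = 147
byte 10:  63 xor  50 =  13
byte 11: 186 xor 150 =  44
byte 12:  74 xor 204 = 134
byte 13: 190 xor 249 =  71
byte 14: 153 xor  15 = 150

11000110 00011101 10110101 11111011 00000001 00011100 10111000 00100100 01000110 10010011 00001101 00101100 10000110 01000111 10010110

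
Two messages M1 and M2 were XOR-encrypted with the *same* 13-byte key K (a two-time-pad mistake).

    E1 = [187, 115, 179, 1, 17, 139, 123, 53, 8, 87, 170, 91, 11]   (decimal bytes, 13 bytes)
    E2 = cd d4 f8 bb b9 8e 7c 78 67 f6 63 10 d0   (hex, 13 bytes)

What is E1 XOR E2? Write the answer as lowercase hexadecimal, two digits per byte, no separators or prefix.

E1 ⊕ E2 = (M1 ⊕ K) ⊕ (M2 ⊕ K) = M1 ⊕ M2 — the shared key cancels under XOR.
bb xor cd = 76
73 xor d4 = a7
b3 xor f8 = 4b
01 xor bb = ba
11 xor b9 = a8
8b xor 8e = 05
7b xor 7c = 07
35 xor 78 = 4d
08 xor 67 = 6f
57 xor f6 = a1
aa xor 63 = c9
5b xor 10 = 4b
0b xor d0 = db

76a74bbaa805074d6fa1c94bdb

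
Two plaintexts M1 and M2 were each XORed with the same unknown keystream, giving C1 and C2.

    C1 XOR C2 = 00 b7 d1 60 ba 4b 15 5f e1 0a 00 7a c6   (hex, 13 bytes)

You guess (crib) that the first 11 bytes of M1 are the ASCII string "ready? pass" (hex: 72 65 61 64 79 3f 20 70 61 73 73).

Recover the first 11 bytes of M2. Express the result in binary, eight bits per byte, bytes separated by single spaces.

Since C1 ⊕ C2 = M1 ⊕ M2, XORing with the guessed M1 bytes yields the corresponding M2 bytes: M2 = (C1 ⊕ C2) ⊕ M1.
byte 0: 00 ^ 72 = 72
byte 1: b7 ^ 65 = d2
byte 2: d1 ^ 61 = b0
byte 3: 60 ^ 64 = 04
byte 4: ba ^ 79 = c3
byte 5: 4b ^ 3f = 74
byte 6: 15 ^ 20 = 35
byte 7: 5f ^ 70 = 2f
byte 8: e1 ^ 61 = 80
byte 9: 0a ^ 73 = 79
byte 10: 00 ^ 73 = 73

01110010 11010010 10110000 00000100 11000011 01110100 00110101 00101111 10000000 01111001 01110011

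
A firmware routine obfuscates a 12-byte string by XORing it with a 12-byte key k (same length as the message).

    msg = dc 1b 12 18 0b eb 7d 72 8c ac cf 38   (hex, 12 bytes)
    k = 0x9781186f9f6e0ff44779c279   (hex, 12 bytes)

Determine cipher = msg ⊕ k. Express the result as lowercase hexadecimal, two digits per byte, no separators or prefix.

XOR is its own inverse, so applying the key byte-wise gives the result directly.
11011100 xor 10010111 = 01001011
00011011 xor 10000001 = 10011010
00010010 xor 00011000 = 00001010
00011000 xor 01101111 = 01110111
00001011 xor 10011111 = 10010100
11101011 xor 01101110 = 10000101
01111101 xor 00001111 = 01110010
01110010 xor 11110100 = 10000110
10001100 xor 01000111 = 11001011
10101100 xor 01111001 = 11010101
11001111 xor 11000010 = 00001101
00111000 xor 01111001 = 01000001

4b9a0a7794857286cbd50d41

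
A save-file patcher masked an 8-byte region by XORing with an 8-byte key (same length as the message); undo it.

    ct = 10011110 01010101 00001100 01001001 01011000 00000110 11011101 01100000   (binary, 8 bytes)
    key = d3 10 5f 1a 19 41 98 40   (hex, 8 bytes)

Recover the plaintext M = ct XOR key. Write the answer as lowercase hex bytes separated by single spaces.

XOR is its own inverse, so applying the key byte-wise gives the result directly.
158 ⊕ 211 =  77
 85 ⊕  16 =  69
 12 ⊕  95 =  83
 73 ⊕  26 =  83
 88 ⊕  25 =  65
  6 ⊕  65 =  71
221 ⊕ 152 =  69
 96 ⊕  64 =  32

4d 45 53 53 41 47 45 20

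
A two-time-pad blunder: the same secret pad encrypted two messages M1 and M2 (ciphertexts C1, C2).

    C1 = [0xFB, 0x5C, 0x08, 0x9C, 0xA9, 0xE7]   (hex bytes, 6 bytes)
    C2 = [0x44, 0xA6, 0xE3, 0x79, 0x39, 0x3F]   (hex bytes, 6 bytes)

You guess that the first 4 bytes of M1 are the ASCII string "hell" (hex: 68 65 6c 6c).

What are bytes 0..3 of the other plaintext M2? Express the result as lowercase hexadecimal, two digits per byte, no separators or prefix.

First, C1 ⊕ C2 = (M1 ⊕ K) ⊕ (M2 ⊕ K) = M1 ⊕ M2, so the key drops out. Then M2 = (M1 ⊕ M2) ⊕ M1 over the first 4 bytes.
byte 0: (fb xor 44) xor 68 = bf xor 68 = d7
byte 1: (5c xor a6) xor 65 = fa xor 65 = 9f
byte 2: (08 xor e3) xor 6c = eb xor 6c = 87
byte 3: (9c xor 79) xor 6c = e5 xor 6c = 89

d79f8789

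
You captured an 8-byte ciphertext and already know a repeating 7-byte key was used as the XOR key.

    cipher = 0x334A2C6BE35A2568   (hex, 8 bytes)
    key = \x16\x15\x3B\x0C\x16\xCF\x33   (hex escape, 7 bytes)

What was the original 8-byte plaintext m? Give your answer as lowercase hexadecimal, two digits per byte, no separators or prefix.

The 7-byte key repeats, so the effective keystream is 16 15 3b 0c 16 cf 33 16.
byte 0: 33 XOR 16 = 25
byte 1: 4a XOR 15 = 5f
byte 2: 2c XOR 3b = 17
byte 3: 6b XOR 0c = 67
byte 4: e3 XOR 16 = f5
byte 5: 5a XOR cf = 95
byte 6: 25 XOR 33 = 16
byte 7: 68 XOR 16 = 7e

255f1767f595167e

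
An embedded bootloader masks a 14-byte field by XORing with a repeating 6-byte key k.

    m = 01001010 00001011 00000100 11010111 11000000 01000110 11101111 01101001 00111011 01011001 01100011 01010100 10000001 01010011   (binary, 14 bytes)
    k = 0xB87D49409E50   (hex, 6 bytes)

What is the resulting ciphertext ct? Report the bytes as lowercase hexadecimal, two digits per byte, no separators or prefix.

The 6-byte key repeats, so the effective keystream is b8 7d 49 40 9e 50 b8 7d 49 40 9e 50 b8 7d.
byte 0:  74 XOR 184 = 242
byte 1:  11 XOR 125 = 118
byte 2:   4 XOR  73 =  77
byte 3: 215 XOR  64 = 151
byte 4: 192 XOR 158 =  94
byte 5:  70 XOR  80 =  22
byte 6: 239 XOR 184 =  87
byte 7: 105 XOR 125 =  20
byte 8:  59 XOR  73 = 114
byte 9:  89 XOR  64 =  25
byte 10:  99 XOR 158 = 253
byte 11:  84 XOR  80 =   4
byte 12: 129 XOR 184 =  57
byte 13:  83 XOR 125 =  46

f2764d975e1657147219fd04392e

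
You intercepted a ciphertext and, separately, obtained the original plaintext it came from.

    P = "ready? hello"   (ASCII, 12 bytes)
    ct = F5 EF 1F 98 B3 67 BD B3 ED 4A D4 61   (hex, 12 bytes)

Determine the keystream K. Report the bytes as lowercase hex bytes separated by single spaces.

Since ct = P ⊕ K, XORing both sides with P gives K = P ⊕ ct.
01110010 xor 11110101 = 10000111
01100101 xor 11101111 = 10001010
01100001 xor 00011111 = 01111110
01100100 xor 10011000 = 11111100
01111001 xor 10110011 = 11001010
00111111 xor 01100111 = 01011000
00100000 xor 10111101 = 10011101
01101000 xor 10110011 = 11011011
01100101 xor 11101101 = 10001000
01101100 xor 01001010 = 00100110
01101100 xor 11010100 = 10111000
01101111 xor 01100001 = 00001110

87 8a 7e fc ca 58 9d db 88 26 b8 0e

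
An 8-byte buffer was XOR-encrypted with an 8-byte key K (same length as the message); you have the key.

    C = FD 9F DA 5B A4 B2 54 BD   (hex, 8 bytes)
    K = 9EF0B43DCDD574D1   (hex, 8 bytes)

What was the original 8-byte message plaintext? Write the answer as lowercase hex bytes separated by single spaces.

63 6f 6e 66 69 67 20 6c

XOR is its own inverse, so applying the key byte-wise gives the result directly.
byte 0: fd ^ 9e = 63
byte 1: 9f ^ f0 = 6f
byte 2: da ^ b4 = 6e
byte 3: 5b ^ 3d = 66
byte 4: a4 ^ cd = 69
byte 5: b2 ^ d5 = 67
byte 6: 54 ^ 74 = 20
byte 7: bd ^ d1 = 6c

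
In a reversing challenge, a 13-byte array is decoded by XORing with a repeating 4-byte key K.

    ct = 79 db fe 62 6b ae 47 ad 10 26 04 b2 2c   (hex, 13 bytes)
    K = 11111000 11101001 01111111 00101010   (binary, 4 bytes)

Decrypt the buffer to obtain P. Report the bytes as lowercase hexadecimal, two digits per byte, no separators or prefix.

8132814893473887e8cf7b98d4

The 4-byte key repeats, so the effective keystream is f8 e9 7f 2a f8 e9 7f 2a f8 e9 7f 2a f8.
byte 0: 79 ⊕ f8 = 81
byte 1: db ⊕ e9 = 32
byte 2: fe ⊕ 7f = 81
byte 3: 62 ⊕ 2a = 48
byte 4: 6b ⊕ f8 = 93
byte 5: ae ⊕ e9 = 47
byte 6: 47 ⊕ 7f = 38
byte 7: ad ⊕ 2a = 87
byte 8: 10 ⊕ f8 = e8
byte 9: 26 ⊕ e9 = cf
byte 10: 04 ⊕ 7f = 7b
byte 11: b2 ⊕ 2a = 98
byte 12: 2c ⊕ f8 = d4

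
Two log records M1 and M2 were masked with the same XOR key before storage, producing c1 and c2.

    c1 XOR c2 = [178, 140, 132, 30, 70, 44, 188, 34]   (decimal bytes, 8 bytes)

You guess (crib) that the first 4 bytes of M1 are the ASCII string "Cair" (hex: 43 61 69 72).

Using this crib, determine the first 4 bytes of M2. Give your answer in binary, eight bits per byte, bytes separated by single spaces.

11110001 11101101 11101101 01101100

Since c1 ⊕ c2 = M1 ⊕ M2, XORing with the guessed M1 bytes yields the corresponding M2 bytes: M2 = (c1 ⊕ c2) ⊕ M1.
178 XOR  67 = 241
140 XOR  97 = 237
132 XOR 105 = 237
 30 XOR 114 = 108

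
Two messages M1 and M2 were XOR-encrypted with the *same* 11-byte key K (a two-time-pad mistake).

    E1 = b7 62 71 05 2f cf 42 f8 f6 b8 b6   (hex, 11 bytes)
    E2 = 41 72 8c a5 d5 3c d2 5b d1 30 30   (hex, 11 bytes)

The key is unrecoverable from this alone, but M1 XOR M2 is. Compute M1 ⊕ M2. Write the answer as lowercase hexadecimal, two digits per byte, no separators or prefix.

f610fda0faf390a3278886

E1 ⊕ E2 = (M1 ⊕ K) ⊕ (M2 ⊕ K) = M1 ⊕ M2 — the shared key cancels under XOR.
b7 xor 41 = f6
62 xor 72 = 10
71 xor 8c = fd
05 xor a5 = a0
2f xor d5 = fa
cf xor 3c = f3
42 xor d2 = 90
f8 xor 5b = a3
f6 xor d1 = 27
b8 xor 30 = 88
b6 xor 30 = 86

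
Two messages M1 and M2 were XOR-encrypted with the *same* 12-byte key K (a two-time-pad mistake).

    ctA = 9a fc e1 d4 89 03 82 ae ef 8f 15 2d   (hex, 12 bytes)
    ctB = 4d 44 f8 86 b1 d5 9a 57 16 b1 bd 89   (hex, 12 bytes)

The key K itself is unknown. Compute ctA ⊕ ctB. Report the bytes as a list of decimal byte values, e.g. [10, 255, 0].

ctA ⊕ ctB = (M1 ⊕ K) ⊕ (M2 ⊕ K) = M1 ⊕ M2 — the shared key cancels under XOR.
byte 0: 10011010 ^ 01001101 = 11010111
byte 1: 11111100 ^ 01000100 = 10111000
byte 2: 11100001 ^ 11111000 = 00011001
byte 3: 11010100 ^ 10000110 = 01010010
byte 4: 10001001 ^ 10110001 = 00111000
byte 5: 00000011 ^ 11010101 = 11010110
byte 6: 10000010 ^ 10011010 = 00011000
byte 7: 10101110 ^ 01010111 = 11111001
byte 8: 11101111 ^ 00010110 = 11111001
byte 9: 10001111 ^ 10110001 = 00111110
byte 10: 00010101 ^ 10111101 = 10101000
byte 11: 00101101 ^ 10001001 = 10100100

[215, 184, 25, 82, 56, 214, 24, 249, 249, 62, 168, 164]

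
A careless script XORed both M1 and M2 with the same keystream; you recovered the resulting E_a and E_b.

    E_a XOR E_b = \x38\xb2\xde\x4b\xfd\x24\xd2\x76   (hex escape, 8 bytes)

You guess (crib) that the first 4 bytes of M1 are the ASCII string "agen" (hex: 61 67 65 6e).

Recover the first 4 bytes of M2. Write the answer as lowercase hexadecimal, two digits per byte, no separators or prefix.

Since E_a ⊕ E_b = M1 ⊕ M2, XORing with the guessed M1 bytes yields the corresponding M2 bytes: M2 = (E_a ⊕ E_b) ⊕ M1.
38 ⊕ 61 = 59
b2 ⊕ 67 = d5
de ⊕ 65 = bb
4b ⊕ 6e = 25

59d5bb25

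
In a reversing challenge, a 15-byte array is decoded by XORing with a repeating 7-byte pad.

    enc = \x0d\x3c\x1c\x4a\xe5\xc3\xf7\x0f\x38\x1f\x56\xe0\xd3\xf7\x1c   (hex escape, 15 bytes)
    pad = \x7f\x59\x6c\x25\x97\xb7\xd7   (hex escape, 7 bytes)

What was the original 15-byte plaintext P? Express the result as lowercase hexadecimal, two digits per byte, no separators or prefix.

7265706f7274207061737377642063

The 7-byte key repeats, so the effective keystream is 7f 59 6c 25 97 b7 d7 7f 59 6c 25 97 b7 d7 7f.
byte 0: 0d ^ 7f = 72
byte 1: 3c ^ 59 = 65
byte 2: 1c ^ 6c = 70
byte 3: 4a ^ 25 = 6f
byte 4: e5 ^ 97 = 72
byte 5: c3 ^ b7 = 74
byte 6: f7 ^ d7 = 20
byte 7: 0f ^ 7f = 70
byte 8: 38 ^ 59 = 61
byte 9: 1f ^ 6c = 73
byte 10: 56 ^ 25 = 73
byte 11: e0 ^ 97 = 77
byte 12: d3 ^ b7 = 64
byte 13: f7 ^ d7 = 20
byte 14: 1c ^ 7f = 63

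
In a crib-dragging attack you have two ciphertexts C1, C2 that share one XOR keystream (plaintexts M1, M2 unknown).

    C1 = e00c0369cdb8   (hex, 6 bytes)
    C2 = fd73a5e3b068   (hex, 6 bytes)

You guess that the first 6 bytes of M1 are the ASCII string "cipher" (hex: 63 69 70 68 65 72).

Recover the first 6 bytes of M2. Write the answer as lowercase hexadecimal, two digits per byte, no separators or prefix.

First, C1 ⊕ C2 = (M1 ⊕ K) ⊕ (M2 ⊕ K) = M1 ⊕ M2, so the key drops out. Then M2 = (M1 ⊕ M2) ⊕ M1 over the first 6 bytes.
byte 0: (e0 XOR fd) XOR 63 = 1d XOR 63 = 7e
byte 1: (0c XOR 73) XOR 69 = 7f XOR 69 = 16
byte 2: (03 XOR a5) XOR 70 = a6 XOR 70 = d6
byte 3: (69 XOR e3) XOR 68 = 8a XOR 68 = e2
byte 4: (cd XOR b0) XOR 65 = 7d XOR 65 = 18
byte 5: (b8 XOR 68) XOR 72 = d0 XOR 72 = a2

7e16d6e218a2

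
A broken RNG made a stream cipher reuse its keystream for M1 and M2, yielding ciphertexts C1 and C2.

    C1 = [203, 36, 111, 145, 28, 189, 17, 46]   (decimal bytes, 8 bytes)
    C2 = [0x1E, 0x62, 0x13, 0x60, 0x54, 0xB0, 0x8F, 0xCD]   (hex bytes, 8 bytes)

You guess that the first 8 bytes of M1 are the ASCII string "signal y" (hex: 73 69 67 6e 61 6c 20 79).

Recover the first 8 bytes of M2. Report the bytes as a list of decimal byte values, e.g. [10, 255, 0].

[166, 47, 27, 159, 41, 97, 190, 154]

First, C1 ⊕ C2 = (M1 ⊕ K) ⊕ (M2 ⊕ K) = M1 ⊕ M2, so the key drops out. Then M2 = (M1 ⊕ M2) ⊕ M1 over the first 8 bytes.
byte 0: (cb xor 1e) xor 73 = d5 xor 73 = a6
byte 1: (24 xor 62) xor 69 = 46 xor 69 = 2f
byte 2: (6f xor 13) xor 67 = 7c xor 67 = 1b
byte 3: (91 xor 60) xor 6e = f1 xor 6e = 9f
byte 4: (1c xor 54) xor 61 = 48 xor 61 = 29
byte 5: (bd xor b0) xor 6c = 0d xor 6c = 61
byte 6: (11 xor 8f) xor 20 = 9e xor 20 = be
byte 7: (2e xor cd) xor 79 = e3 xor 79 = 9a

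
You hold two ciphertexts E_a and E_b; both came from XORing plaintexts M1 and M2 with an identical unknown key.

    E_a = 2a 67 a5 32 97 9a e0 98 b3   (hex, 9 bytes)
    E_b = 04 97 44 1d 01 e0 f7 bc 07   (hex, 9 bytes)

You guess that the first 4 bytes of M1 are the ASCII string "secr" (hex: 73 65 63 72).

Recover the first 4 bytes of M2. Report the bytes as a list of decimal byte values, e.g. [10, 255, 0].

[93, 149, 130, 93]

First, E_a ⊕ E_b = (M1 ⊕ K) ⊕ (M2 ⊕ K) = M1 ⊕ M2, so the key drops out. Then M2 = (M1 ⊕ M2) ⊕ M1 over the first 4 bytes.
byte 0: (2a ^ 04) ^ 73 = 2e ^ 73 = 5d
byte 1: (67 ^ 97) ^ 65 = f0 ^ 65 = 95
byte 2: (a5 ^ 44) ^ 63 = e1 ^ 63 = 82
byte 3: (32 ^ 1d) ^ 72 = 2f ^ 72 = 5d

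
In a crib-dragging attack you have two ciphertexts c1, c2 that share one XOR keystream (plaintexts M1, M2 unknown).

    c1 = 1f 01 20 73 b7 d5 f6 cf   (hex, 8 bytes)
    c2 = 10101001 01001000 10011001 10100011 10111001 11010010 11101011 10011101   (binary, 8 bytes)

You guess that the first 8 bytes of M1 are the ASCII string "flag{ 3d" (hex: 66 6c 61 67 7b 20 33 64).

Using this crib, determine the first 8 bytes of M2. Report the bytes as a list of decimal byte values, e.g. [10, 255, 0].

First, c1 ⊕ c2 = (M1 ⊕ K) ⊕ (M2 ⊕ K) = M1 ⊕ M2, so the key drops out. Then M2 = (M1 ⊕ M2) ⊕ M1 over the first 8 bytes.
byte 0: (1f ^ a9) ^ 66 = b6 ^ 66 = d0
byte 1: (01 ^ 48) ^ 6c = 49 ^ 6c = 25
byte 2: (20 ^ 99) ^ 61 = b9 ^ 61 = d8
byte 3: (73 ^ a3) ^ 67 = d0 ^ 67 = b7
byte 4: (b7 ^ b9) ^ 7b = 0e ^ 7b = 75
byte 5: (d5 ^ d2) ^ 20 = 07 ^ 20 = 27
byte 6: (f6 ^ eb) ^ 33 = 1d ^ 33 = 2e
byte 7: (cf ^ 9d) ^ 64 = 52 ^ 64 = 36

[208, 37, 216, 183, 117, 39, 46, 54]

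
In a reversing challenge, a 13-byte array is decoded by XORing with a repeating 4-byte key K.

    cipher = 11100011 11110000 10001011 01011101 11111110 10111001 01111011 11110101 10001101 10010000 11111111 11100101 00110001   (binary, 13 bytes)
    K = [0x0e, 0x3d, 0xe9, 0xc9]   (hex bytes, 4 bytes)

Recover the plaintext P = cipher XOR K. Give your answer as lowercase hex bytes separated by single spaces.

ed cd 62 94 f0 84 92 3c 83 ad 16 2c 3f

The 4-byte key repeats, so the effective keystream is 0e 3d e9 c9 0e 3d e9 c9 0e 3d e9 c9 0e.
byte 0: 11100011 ^ 00001110 = 11101101
byte 1: 11110000 ^ 00111101 = 11001101
byte 2: 10001011 ^ 11101001 = 01100010
byte 3: 01011101 ^ 11001001 = 10010100
byte 4: 11111110 ^ 00001110 = 11110000
byte 5: 10111001 ^ 00111101 = 10000100
byte 6: 01111011 ^ 11101001 = 10010010
byte 7: 11110101 ^ 11001001 = 00111100
byte 8: 10001101 ^ 00001110 = 10000011
byte 9: 10010000 ^ 00111101 = 10101101
byte 10: 11111111 ^ 11101001 = 00010110
byte 11: 11100101 ^ 11001001 = 00101100
byte 12: 00110001 ^ 00001110 = 00111111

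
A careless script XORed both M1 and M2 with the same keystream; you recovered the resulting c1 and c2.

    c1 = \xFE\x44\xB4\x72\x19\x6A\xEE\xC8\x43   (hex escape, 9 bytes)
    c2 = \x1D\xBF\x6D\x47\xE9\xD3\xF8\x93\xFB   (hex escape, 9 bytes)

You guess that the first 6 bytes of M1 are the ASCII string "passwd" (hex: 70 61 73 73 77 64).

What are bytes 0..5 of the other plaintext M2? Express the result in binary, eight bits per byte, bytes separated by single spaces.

First, c1 ⊕ c2 = (M1 ⊕ K) ⊕ (M2 ⊕ K) = M1 ⊕ M2, so the key drops out. Then M2 = (M1 ⊕ M2) ⊕ M1 over the first 6 bytes.
byte 0: (fe XOR 1d) XOR 70 = e3 XOR 70 = 93
byte 1: (44 XOR bf) XOR 61 = fb XOR 61 = 9a
byte 2: (b4 XOR 6d) XOR 73 = d9 XOR 73 = aa
byte 3: (72 XOR 47) XOR 73 = 35 XOR 73 = 46
byte 4: (19 XOR e9) XOR 77 = f0 XOR 77 = 87
byte 5: (6a XOR d3) XOR 64 = b9 XOR 64 = dd

10010011 10011010 10101010 01000110 10000111 11011101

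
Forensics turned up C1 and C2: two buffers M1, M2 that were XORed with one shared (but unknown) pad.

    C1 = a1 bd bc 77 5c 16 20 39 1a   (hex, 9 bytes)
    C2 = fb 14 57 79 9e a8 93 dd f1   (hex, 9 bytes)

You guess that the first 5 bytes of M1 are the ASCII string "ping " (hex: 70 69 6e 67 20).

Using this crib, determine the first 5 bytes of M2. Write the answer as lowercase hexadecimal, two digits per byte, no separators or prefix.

2ac08569e2

First, C1 ⊕ C2 = (M1 ⊕ K) ⊕ (M2 ⊕ K) = M1 ⊕ M2, so the key drops out. Then M2 = (M1 ⊕ M2) ⊕ M1 over the first 5 bytes.
byte 0: (a1 ^ fb) ^ 70 = 5a ^ 70 = 2a
byte 1: (bd ^ 14) ^ 69 = a9 ^ 69 = c0
byte 2: (bc ^ 57) ^ 6e = eb ^ 6e = 85
byte 3: (77 ^ 79) ^ 67 = 0e ^ 67 = 69
byte 4: (5c ^ 9e) ^ 20 = c2 ^ 20 = e2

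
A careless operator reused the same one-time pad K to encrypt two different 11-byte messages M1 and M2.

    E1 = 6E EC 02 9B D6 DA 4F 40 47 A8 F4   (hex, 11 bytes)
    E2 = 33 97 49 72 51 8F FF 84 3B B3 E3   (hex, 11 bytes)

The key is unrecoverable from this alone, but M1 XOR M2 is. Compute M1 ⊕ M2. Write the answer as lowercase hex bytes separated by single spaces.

E1 ⊕ E2 = (M1 ⊕ K) ⊕ (M2 ⊕ K) = M1 ⊕ M2 — the shared key cancels under XOR.
110 XOR  51 =  93
236 XOR 151 = 123
  2 XOR  73 =  75
155 XOR 114 = 233
214 XOR  81 = 135
218 XOR 143 =  85
 79 XOR 255 = 176
 64 XOR 132 = 196
 71 XOR  59 = 124
168 XOR 179 =  27
244 XOR 227 =  23

5d 7b 4b e9 87 55 b0 c4 7c 1b 17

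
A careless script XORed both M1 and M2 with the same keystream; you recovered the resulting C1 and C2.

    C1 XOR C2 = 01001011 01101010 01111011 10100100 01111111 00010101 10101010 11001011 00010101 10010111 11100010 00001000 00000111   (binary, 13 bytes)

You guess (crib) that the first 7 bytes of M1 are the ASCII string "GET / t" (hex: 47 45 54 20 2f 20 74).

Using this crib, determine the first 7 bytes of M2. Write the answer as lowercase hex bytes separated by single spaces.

Since C1 ⊕ C2 = M1 ⊕ M2, XORing with the guessed M1 bytes yields the corresponding M2 bytes: M2 = (C1 ⊕ C2) ⊕ M1.
byte 0: 4b ^ 47 = 0c
byte 1: 6a ^ 45 = 2f
byte 2: 7b ^ 54 = 2f
byte 3: a4 ^ 20 = 84
byte 4: 7f ^ 2f = 50
byte 5: 15 ^ 20 = 35
byte 6: aa ^ 74 = de

0c 2f 2f 84 50 35 de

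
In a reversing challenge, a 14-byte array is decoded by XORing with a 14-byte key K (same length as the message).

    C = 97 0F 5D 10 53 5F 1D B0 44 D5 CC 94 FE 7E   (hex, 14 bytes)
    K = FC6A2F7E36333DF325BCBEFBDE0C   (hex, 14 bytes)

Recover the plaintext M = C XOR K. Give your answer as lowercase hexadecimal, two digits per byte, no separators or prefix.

6b65726e656c20436169726f2072

XOR is its own inverse, so applying the key byte-wise gives the result directly.
97 xor fc = 6b
0f xor 6a = 65
5d xor 2f = 72
10 xor 7e = 6e
53 xor 36 = 65
5f xor 33 = 6c
1d xor 3d = 20
b0 xor f3 = 43
44 xor 25 = 61
d5 xor bc = 69
cc xor be = 72
94 xor fb = 6f
fe xor de = 20
7e xor 0c = 72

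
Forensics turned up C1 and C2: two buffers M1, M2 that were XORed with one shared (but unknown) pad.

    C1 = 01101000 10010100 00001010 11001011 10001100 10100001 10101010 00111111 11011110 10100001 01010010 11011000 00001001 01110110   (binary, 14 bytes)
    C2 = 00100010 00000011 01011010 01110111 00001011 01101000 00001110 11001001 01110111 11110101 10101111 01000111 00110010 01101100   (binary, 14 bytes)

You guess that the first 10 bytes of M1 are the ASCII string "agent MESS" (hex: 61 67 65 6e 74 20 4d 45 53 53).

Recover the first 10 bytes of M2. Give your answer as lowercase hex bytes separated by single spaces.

2b f0 35 d2 f3 e9 e9 b3 fa 07

First, C1 ⊕ C2 = (M1 ⊕ K) ⊕ (M2 ⊕ K) = M1 ⊕ M2, so the key drops out. Then M2 = (M1 ⊕ M2) ⊕ M1 over the first 10 bytes.
byte 0: (68 xor 22) xor 61 = 4a xor 61 = 2b
byte 1: (94 xor 03) xor 67 = 97 xor 67 = f0
byte 2: (0a xor 5a) xor 65 = 50 xor 65 = 35
byte 3: (cb xor 77) xor 6e = bc xor 6e = d2
byte 4: (8c xor 0b) xor 74 = 87 xor 74 = f3
byte 5: (a1 xor 68) xor 20 = c9 xor 20 = e9
byte 6: (aa xor 0e) xor 4d = a4 xor 4d = e9
byte 7: (3f xor c9) xor 45 = f6 xor 45 = b3
byte 8: (de xor 77) xor 53 = a9 xor 53 = fa
byte 9: (a1 xor f5) xor 53 = 54 xor 53 = 07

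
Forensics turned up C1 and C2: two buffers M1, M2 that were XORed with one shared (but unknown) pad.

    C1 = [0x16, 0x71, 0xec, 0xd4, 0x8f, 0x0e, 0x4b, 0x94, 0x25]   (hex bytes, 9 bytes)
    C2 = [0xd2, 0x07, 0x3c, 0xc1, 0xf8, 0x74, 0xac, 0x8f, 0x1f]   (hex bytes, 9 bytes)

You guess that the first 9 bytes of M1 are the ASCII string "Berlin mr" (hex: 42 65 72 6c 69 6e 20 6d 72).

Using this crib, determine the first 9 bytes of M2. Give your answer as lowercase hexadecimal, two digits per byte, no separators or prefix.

8613a2791e14c77648

First, C1 ⊕ C2 = (M1 ⊕ K) ⊕ (M2 ⊕ K) = M1 ⊕ M2, so the key drops out. Then M2 = (M1 ⊕ M2) ⊕ M1 over the first 9 bytes.
byte 0: (16 ⊕ d2) ⊕ 42 = c4 ⊕ 42 = 86
byte 1: (71 ⊕ 07) ⊕ 65 = 76 ⊕ 65 = 13
byte 2: (ec ⊕ 3c) ⊕ 72 = d0 ⊕ 72 = a2
byte 3: (d4 ⊕ c1) ⊕ 6c = 15 ⊕ 6c = 79
byte 4: (8f ⊕ f8) ⊕ 69 = 77 ⊕ 69 = 1e
byte 5: (0e ⊕ 74) ⊕ 6e = 7a ⊕ 6e = 14
byte 6: (4b ⊕ ac) ⊕ 20 = e7 ⊕ 20 = c7
byte 7: (94 ⊕ 8f) ⊕ 6d = 1b ⊕ 6d = 76
byte 8: (25 ⊕ 1f) ⊕ 72 = 3a ⊕ 72 = 48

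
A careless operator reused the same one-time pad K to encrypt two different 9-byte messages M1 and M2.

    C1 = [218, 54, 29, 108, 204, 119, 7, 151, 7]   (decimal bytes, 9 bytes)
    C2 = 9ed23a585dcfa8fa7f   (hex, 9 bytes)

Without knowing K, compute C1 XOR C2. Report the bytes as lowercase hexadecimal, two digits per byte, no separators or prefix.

44e4273491b8af6d78

C1 ⊕ C2 = (M1 ⊕ K) ⊕ (M2 ⊕ K) = M1 ⊕ M2 — the shared key cancels under XOR.
da ⊕ 9e = 44
36 ⊕ d2 = e4
1d ⊕ 3a = 27
6c ⊕ 58 = 34
cc ⊕ 5d = 91
77 ⊕ cf = b8
07 ⊕ a8 = af
97 ⊕ fa = 6d
07 ⊕ 7f = 78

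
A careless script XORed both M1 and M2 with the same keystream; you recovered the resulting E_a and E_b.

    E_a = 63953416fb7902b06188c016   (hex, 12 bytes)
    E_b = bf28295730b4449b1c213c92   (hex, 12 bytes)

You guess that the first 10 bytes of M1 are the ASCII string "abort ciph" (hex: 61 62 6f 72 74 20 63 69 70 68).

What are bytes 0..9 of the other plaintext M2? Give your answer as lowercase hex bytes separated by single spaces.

First, E_a ⊕ E_b = (M1 ⊕ K) ⊕ (M2 ⊕ K) = M1 ⊕ M2, so the key drops out. Then M2 = (M1 ⊕ M2) ⊕ M1 over the first 10 bytes.
byte 0: (63 ⊕ bf) ⊕ 61 = dc ⊕ 61 = bd
byte 1: (95 ⊕ 28) ⊕ 62 = bd ⊕ 62 = df
byte 2: (34 ⊕ 29) ⊕ 6f = 1d ⊕ 6f = 72
byte 3: (16 ⊕ 57) ⊕ 72 = 41 ⊕ 72 = 33
byte 4: (fb ⊕ 30) ⊕ 74 = cb ⊕ 74 = bf
byte 5: (79 ⊕ b4) ⊕ 20 = cd ⊕ 20 = ed
byte 6: (02 ⊕ 44) ⊕ 63 = 46 ⊕ 63 = 25
byte 7: (b0 ⊕ 9b) ⊕ 69 = 2b ⊕ 69 = 42
byte 8: (61 ⊕ 1c) ⊕ 70 = 7d ⊕ 70 = 0d
byte 9: (88 ⊕ 21) ⊕ 68 = a9 ⊕ 68 = c1

bd df 72 33 bf ed 25 42 0d c1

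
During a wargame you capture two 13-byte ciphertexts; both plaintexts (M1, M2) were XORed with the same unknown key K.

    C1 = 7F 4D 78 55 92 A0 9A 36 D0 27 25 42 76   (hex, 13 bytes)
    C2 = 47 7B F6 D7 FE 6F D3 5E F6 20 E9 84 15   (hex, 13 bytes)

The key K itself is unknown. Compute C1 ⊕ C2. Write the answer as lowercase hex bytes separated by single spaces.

38 36 8e 82 6c cf 49 68 26 07 cc c6 63

C1 ⊕ C2 = (M1 ⊕ K) ⊕ (M2 ⊕ K) = M1 ⊕ M2 — the shared key cancels under XOR.
byte 0: 7f ^ 47 = 38
byte 1: 4d ^ 7b = 36
byte 2: 78 ^ f6 = 8e
byte 3: 55 ^ d7 = 82
byte 4: 92 ^ fe = 6c
byte 5: a0 ^ 6f = cf
byte 6: 9a ^ d3 = 49
byte 7: 36 ^ 5e = 68
byte 8: d0 ^ f6 = 26
byte 9: 27 ^ 20 = 07
byte 10: 25 ^ e9 = cc
byte 11: 42 ^ 84 = c6
byte 12: 76 ^ 15 = 63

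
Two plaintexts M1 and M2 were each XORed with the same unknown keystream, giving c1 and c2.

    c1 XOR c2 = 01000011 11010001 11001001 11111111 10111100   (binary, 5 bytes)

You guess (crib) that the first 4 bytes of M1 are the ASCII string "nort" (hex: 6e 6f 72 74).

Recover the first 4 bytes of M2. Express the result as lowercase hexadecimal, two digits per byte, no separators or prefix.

Since c1 ⊕ c2 = M1 ⊕ M2, XORing with the guessed M1 bytes yields the corresponding M2 bytes: M2 = (c1 ⊕ c2) ⊕ M1.
 67 xor 110 =  45
209 xor 111 = 190
201 xor 114 = 187
255 xor 116 = 139

2dbebb8b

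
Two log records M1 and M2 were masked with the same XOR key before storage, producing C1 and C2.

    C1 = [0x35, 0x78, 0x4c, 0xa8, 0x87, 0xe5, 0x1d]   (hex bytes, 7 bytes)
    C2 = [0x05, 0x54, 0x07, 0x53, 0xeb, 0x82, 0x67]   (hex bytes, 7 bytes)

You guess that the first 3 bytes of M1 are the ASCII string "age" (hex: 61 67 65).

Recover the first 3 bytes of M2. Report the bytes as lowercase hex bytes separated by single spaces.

First, C1 ⊕ C2 = (M1 ⊕ K) ⊕ (M2 ⊕ K) = M1 ⊕ M2, so the key drops out. Then M2 = (M1 ⊕ M2) ⊕ M1 over the first 3 bytes.
byte 0: (35 XOR 05) XOR 61 = 30 XOR 61 = 51
byte 1: (78 XOR 54) XOR 67 = 2c XOR 67 = 4b
byte 2: (4c XOR 07) XOR 65 = 4b XOR 65 = 2e

51 4b 2e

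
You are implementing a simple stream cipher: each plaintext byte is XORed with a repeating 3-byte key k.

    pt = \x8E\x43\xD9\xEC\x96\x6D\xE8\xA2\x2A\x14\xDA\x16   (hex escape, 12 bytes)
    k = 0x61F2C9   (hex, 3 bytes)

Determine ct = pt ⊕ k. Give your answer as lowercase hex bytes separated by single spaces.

The 3-byte key repeats, so the effective keystream is 61 f2 c9 61 f2 c9 61 f2 c9 61 f2 c9.
byte 0: 142 xor  97 = 239
byte 1:  67 xor 242 = 177
byte 2: 217 xor 201 =  16
byte 3: 236 xor  97 = 141
byte 4: 150 xor 242 = 100
byte 5: 109 xor 201 = 164
byte 6: 232 xor  97 = 137
byte 7: 162 xor 242 =  80
byte 8:  42 xor 201 = 227
byte 9:  20 xor  97 = 117
byte 10: 218 xor 242 =  40
byte 11:  22 xor 201 = 223

ef b1 10 8d 64 a4 89 50 e3 75 28 df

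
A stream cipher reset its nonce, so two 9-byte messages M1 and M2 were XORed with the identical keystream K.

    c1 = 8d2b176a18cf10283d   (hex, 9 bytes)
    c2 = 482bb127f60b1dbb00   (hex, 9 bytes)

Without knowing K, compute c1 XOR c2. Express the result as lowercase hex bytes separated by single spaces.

c5 00 a6 4d ee c4 0d 93 3d

c1 ⊕ c2 = (M1 ⊕ K) ⊕ (M2 ⊕ K) = M1 ⊕ M2 — the shared key cancels under XOR.
8d XOR 48 = c5
2b XOR 2b = 00
17 XOR b1 = a6
6a XOR 27 = 4d
18 XOR f6 = ee
cf XOR 0b = c4
10 XOR 1d = 0d
28 XOR bb = 93
3d XOR 00 = 3d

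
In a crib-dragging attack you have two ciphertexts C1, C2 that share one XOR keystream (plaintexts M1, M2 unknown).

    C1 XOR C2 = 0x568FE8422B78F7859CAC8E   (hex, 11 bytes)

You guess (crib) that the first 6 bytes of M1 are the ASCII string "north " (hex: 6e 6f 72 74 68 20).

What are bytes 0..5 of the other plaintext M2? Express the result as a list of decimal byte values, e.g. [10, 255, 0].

Since C1 ⊕ C2 = M1 ⊕ M2, XORing with the guessed M1 bytes yields the corresponding M2 bytes: M2 = (C1 ⊕ C2) ⊕ M1.
56 ^ 6e = 38
8f ^ 6f = e0
e8 ^ 72 = 9a
42 ^ 74 = 36
2b ^ 68 = 43
78 ^ 20 = 58

[56, 224, 154, 54, 67, 88]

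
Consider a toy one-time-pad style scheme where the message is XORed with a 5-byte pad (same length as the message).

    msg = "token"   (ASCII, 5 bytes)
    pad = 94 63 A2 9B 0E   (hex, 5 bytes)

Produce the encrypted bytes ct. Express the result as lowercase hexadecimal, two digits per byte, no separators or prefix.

74 XOR 94 = e0
6f XOR 63 = 0c
6b XOR a2 = c9
65 XOR 9b = fe
6e XOR 0e = 60

e00cc9fe60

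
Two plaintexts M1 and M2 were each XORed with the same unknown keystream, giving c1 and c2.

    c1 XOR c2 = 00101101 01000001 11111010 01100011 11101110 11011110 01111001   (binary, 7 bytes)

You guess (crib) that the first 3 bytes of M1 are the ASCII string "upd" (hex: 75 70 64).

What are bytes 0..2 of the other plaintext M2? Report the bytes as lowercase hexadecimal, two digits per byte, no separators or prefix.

Since c1 ⊕ c2 = M1 ⊕ M2, XORing with the guessed M1 bytes yields the corresponding M2 bytes: M2 = (c1 ⊕ c2) ⊕ M1.
byte 0: 2d ^ 75 = 58
byte 1: 41 ^ 70 = 31
byte 2: fa ^ 64 = 9e

58319e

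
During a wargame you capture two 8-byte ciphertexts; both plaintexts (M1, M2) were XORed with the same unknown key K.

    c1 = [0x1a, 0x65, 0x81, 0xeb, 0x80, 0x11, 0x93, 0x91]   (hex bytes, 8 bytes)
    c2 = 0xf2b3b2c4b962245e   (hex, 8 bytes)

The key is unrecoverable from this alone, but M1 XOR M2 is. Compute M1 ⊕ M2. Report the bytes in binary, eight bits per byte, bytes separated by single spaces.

11101000 11010110 00110011 00101111 00111001 01110011 10110111 11001111

c1 ⊕ c2 = (M1 ⊕ K) ⊕ (M2 ⊕ K) = M1 ⊕ M2 — the shared key cancels under XOR.
00011010 XOR 11110010 = 11101000
01100101 XOR 10110011 = 11010110
10000001 XOR 10110010 = 00110011
11101011 XOR 11000100 = 00101111
10000000 XOR 10111001 = 00111001
00010001 XOR 01100010 = 01110011
10010011 XOR 00100100 = 10110111
10010001 XOR 01011110 = 11001111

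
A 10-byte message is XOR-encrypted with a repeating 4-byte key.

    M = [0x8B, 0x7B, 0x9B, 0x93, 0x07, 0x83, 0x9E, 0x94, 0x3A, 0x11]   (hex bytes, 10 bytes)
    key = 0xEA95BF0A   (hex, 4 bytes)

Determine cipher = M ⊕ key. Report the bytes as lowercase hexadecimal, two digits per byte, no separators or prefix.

61ee2499ed16219ed084

The 4-byte key repeats, so the effective keystream is ea 95 bf 0a ea 95 bf 0a ea 95.
byte 0: 10001011 XOR 11101010 = 01100001
byte 1: 01111011 XOR 10010101 = 11101110
byte 2: 10011011 XOR 10111111 = 00100100
byte 3: 10010011 XOR 00001010 = 10011001
byte 4: 00000111 XOR 11101010 = 11101101
byte 5: 10000011 XOR 10010101 = 00010110
byte 6: 10011110 XOR 10111111 = 00100001
byte 7: 10010100 XOR 00001010 = 10011110
byte 8: 00111010 XOR 11101010 = 11010000
byte 9: 00010001 XOR 10010101 = 10000100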